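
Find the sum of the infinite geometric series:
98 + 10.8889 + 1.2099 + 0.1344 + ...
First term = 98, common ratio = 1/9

For |r| < 1, S = a / (1 - r)
S = 98 / (1 - (1/9))
S = 98 / (8/9)
S = 441/4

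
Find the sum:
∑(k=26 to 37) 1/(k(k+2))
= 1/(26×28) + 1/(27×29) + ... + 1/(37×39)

Partial fractions: 1/(k(k+2)) = (1/2)[1/k - 1/(k+2)]
Telescoping leaves the first two and last two terms:
= (1/2)[1/26 + 1/27 - 1/38 - 1/39]
= 157/13338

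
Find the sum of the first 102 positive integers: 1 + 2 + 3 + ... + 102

Formula: ∑k = n(n+1)/2
= 102×103/2
= 10506/2
= 5253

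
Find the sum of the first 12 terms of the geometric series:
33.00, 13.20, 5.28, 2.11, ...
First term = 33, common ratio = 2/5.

Sₙ = a(1 - rⁿ) / (1 - r)
S_12 = 33(1 - (2/5)^12) / (1 - (2/5))
S_12 = 33(1 - (4096/244140625)) / (3/5)
S_12 = 2685501819/48828125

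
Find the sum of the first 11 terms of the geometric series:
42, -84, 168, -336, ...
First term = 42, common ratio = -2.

Sₙ = a(1 - rⁿ) / (1 - r)
S_11 = 42(1 - (-2)^11) / (1 - (-2))
S_11 = 42(1 - (-2048)) / (3)
S_11 = 28686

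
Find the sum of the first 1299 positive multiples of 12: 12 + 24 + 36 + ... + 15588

Factor out 12: = 12(1 + 2 + ... + 1299) = 12 × n(n+1)/2
= 12 × 1299×1300/2
= 12 × 844350
= 10132200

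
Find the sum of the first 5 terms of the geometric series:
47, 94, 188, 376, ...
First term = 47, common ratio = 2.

Sₙ = a(1 - rⁿ) / (1 - r)
S_5 = 47(1 - 2^5) / (1 - 2)
S_5 = 47(1 - 32) / (-1)
S_5 = 1457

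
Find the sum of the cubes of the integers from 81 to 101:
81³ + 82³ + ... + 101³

Use ∑_{k=1}^{n} k³ = [n(n+1)/2]², then subtract the first 80 terms.
∑_{k=1}^{101} k³ = [101×102/2]² = 5151² = 26532801
∑_{k=1}^{80} k³ = [80×81/2]² = 3240² = 10497600
∑_{k=81}^{101} k³ = 26532801 - 10497600 = 16035201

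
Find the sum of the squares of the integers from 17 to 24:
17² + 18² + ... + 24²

Use ∑_{k=1}^{n} k² = n(n+1)(2n+1)/6, then subtract the first 16 terms.
∑_{k=1}^{24} k² = 24×25×49/6 = 4900
∑_{k=1}^{16} k² = 16×17×33/6 = 1496
∑_{k=17}^{24} k² = 4900 - 1496 = 3404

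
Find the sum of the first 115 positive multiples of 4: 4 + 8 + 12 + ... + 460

Factor out 4: = 4(1 + 2 + ... + 115) = 4 × n(n+1)/2
= 4 × 115×116/2
= 4 × 6670
= 26680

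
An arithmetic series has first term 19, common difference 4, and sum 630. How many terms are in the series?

Using S = n/2 × [2a + (n-1)d]
630 = n/2 × [2(19) + (n-1)(4)]
630 = n/2 × [38 + 4n - 4]
1260 = n × [34 + 4n]
4n² + (34)n - 1260 = 0
Discriminant: Δ = (34)² - 4(4)(-1260) = 1156 + 20160 = 21316
√Δ = 146
n = [-(34) + √Δ] / (2·4) = (-34 + 146) / 8 = 112 / 8 = 14
(The negative root is discarded since n must be a positive integer.)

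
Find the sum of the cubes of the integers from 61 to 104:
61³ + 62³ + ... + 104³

Use ∑_{k=1}^{n} k³ = [n(n+1)/2]², then subtract the first 60 terms.
∑_{k=1}^{104} k³ = [104×105/2]² = 5460² = 29811600
∑_{k=1}^{60} k³ = [60×61/2]² = 1830² = 3348900
∑_{k=61}^{104} k³ = 29811600 - 3348900 = 26462700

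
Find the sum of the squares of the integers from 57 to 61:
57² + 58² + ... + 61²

Use ∑_{k=1}^{n} k² = n(n+1)(2n+1)/6, then subtract the first 56 terms.
∑_{k=1}^{61} k² = 61×62×123/6 = 77531
∑_{k=1}^{56} k² = 56×57×113/6 = 60116
∑_{k=57}^{61} k² = 77531 - 60116 = 17415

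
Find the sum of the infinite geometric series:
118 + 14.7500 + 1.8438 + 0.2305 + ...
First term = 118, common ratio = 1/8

For |r| < 1, S = a / (1 - r)
S = 118 / (1 - (1/8))
S = 118 / (7/8)
S = 944/7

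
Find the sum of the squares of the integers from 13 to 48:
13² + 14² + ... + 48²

Use ∑_{k=1}^{n} k² = n(n+1)(2n+1)/6, then subtract the first 12 terms.
∑_{k=1}^{48} k² = 48×49×97/6 = 38024
∑_{k=1}^{12} k² = 12×13×25/6 = 650
∑_{k=13}^{48} k² = 38024 - 650 = 37374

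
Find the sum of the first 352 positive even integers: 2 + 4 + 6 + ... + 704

Sum of first n even numbers = n(n+1)
= 352×353
= 124256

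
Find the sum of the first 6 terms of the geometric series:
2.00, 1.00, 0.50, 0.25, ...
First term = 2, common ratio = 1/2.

Sₙ = a(1 - rⁿ) / (1 - r)
S_6 = 2(1 - (1/2)^6) / (1 - (1/2))
S_6 = 2(1 - (1/64)) / (1/2)
S_6 = 63/16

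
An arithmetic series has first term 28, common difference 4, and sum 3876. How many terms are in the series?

Using S = n/2 × [2a + (n-1)d]
3876 = n/2 × [2(28) + (n-1)(4)]
3876 = n/2 × [56 + 4n - 4]
7752 = n × [52 + 4n]
4n² + (52)n - 7752 = 0
Discriminant: Δ = (52)² - 4(4)(-7752) = 2704 + 124032 = 126736
√Δ = 356
n = [-(52) + √Δ] / (2·4) = (-52 + 356) / 8 = 304 / 8 = 38
(The negative root is discarded since n must be a positive integer.)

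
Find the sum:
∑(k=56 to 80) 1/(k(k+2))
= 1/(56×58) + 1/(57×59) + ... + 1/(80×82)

Partial fractions: 1/(k(k+2)) = (1/2)[1/k - 1/(k+2)]
Telescoping leaves the first two and last two terms:
= (1/2)[1/56 + 1/57 - 1/81 - 1/82]
= 38375/7067088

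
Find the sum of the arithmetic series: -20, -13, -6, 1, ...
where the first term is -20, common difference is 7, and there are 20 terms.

Sₙ = n/2 × (first + last)
Last term = a + (n-1)d = -20 + (20-1)×7 = 113
S_20 = 20/2 × (-20 + 113)
S_20 = 20/2 × 93 = 930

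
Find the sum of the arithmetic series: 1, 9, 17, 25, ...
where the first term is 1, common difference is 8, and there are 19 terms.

Sₙ = n/2 × (first + last)
Last term = a + (n-1)d = 1 + (19-1)×8 = 145
S_19 = 19/2 × (1 + 145)
S_19 = 19/2 × 146 = 1387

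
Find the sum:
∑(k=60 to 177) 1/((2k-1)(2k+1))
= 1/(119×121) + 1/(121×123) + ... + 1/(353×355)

Partial fractions: 1/((2k-1)(2k+1)) = (1/2)[1/(2k-1) - 1/(2k+1)]
The series telescopes:
= (1/2)[1/119 - 1/355]
= 118/42245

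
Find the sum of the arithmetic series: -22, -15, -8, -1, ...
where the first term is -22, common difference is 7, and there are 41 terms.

Sₙ = n/2 × (first + last)
Last term = a + (n-1)d = -22 + (41-1)×7 = 258
S_41 = 41/2 × (-22 + 258)
S_41 = 41/2 × 236 = 4838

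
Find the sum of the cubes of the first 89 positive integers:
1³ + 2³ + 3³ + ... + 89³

Formula: ∑k³ = [n(n+1)/2]²
= [89×90/2]²
= 4005²
= 16040025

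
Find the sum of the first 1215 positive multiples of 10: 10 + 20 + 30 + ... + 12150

Factor out 10: = 10(1 + 2 + ... + 1215) = 10 × n(n+1)/2
= 10 × 1215×1216/2
= 10 × 738720
= 7387200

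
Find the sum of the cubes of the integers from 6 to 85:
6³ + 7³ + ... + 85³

Use ∑_{k=1}^{n} k³ = [n(n+1)/2]², then subtract the first 5 terms.
∑_{k=1}^{85} k³ = [85×86/2]² = 3655² = 13359025
∑_{k=1}^{5} k³ = [5×6/2]² = 15² = 225
∑_{k=6}^{85} k³ = 13359025 - 225 = 13358800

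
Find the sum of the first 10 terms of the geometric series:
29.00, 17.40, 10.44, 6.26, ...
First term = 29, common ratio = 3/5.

Sₙ = a(1 - rⁿ) / (1 - r)
S_10 = 29(1 - (3/5)^10) / (1 - (3/5))
S_10 = 29(1 - (59049/9765625)) / (2/5)
S_10 = 140745352/1953125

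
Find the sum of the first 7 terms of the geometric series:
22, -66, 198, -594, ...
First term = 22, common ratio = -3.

Sₙ = a(1 - rⁿ) / (1 - r)
S_7 = 22(1 - (-3)^7) / (1 - (-3))
S_7 = 22(1 - (-2187)) / (4)
S_7 = 12034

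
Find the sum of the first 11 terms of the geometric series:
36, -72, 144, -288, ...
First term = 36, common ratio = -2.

Sₙ = a(1 - rⁿ) / (1 - r)
S_11 = 36(1 - (-2)^11) / (1 - (-2))
S_11 = 36(1 - (-2048)) / (3)
S_11 = 24588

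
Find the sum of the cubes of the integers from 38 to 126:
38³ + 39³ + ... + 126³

Use ∑_{k=1}^{n} k³ = [n(n+1)/2]², then subtract the first 37 terms.
∑_{k=1}^{126} k³ = [126×127/2]² = 8001² = 64016001
∑_{k=1}^{37} k³ = [37×38/2]² = 703² = 494209
∑_{k=38}^{126} k³ = 64016001 - 494209 = 63521792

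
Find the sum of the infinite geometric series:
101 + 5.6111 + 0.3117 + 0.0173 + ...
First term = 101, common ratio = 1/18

For |r| < 1, S = a / (1 - r)
S = 101 / (1 - (1/18))
S = 101 / (17/18)
S = 1818/17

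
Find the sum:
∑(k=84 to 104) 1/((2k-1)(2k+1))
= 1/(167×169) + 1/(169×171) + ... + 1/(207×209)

Partial fractions: 1/((2k-1)(2k+1)) = (1/2)[1/(2k-1) - 1/(2k+1)]
The series telescopes:
= (1/2)[1/167 - 1/209]
= 21/34903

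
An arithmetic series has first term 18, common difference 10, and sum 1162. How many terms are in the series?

Using S = n/2 × [2a + (n-1)d]
1162 = n/2 × [2(18) + (n-1)(10)]
1162 = n/2 × [36 + 10n - 10]
2324 = n × [26 + 10n]
10n² + (26)n - 2324 = 0
Discriminant: Δ = (26)² - 4(10)(-2324) = 676 + 92960 = 93636
√Δ = 306
n = [-(26) + √Δ] / (2·10) = (-26 + 306) / 20 = 280 / 20 = 14
(The negative root is discarded since n must be a positive integer.)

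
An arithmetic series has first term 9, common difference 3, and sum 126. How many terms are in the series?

Using S = n/2 × [2a + (n-1)d]
126 = n/2 × [2(9) + (n-1)(3)]
126 = n/2 × [18 + 3n - 3]
252 = n × [15 + 3n]
3n² + (15)n - 252 = 0
Discriminant: Δ = (15)² - 4(3)(-252) = 225 + 3024 = 3249
√Δ = 57
n = [-(15) + √Δ] / (2·3) = (-15 + 57) / 6 = 42 / 6 = 7
(The negative root is discarded since n must be a positive integer.)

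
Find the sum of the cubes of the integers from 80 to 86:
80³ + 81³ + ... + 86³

Use ∑_{k=1}^{n} k³ = [n(n+1)/2]², then subtract the first 79 terms.
∑_{k=1}^{86} k³ = [86×87/2]² = 3741² = 13995081
∑_{k=1}^{79} k³ = [79×80/2]² = 3160² = 9985600
∑_{k=80}^{86} k³ = 13995081 - 9985600 = 4009481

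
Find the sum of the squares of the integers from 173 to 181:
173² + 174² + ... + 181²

Use ∑_{k=1}^{n} k² = n(n+1)(2n+1)/6, then subtract the first 172 terms.
∑_{k=1}^{181} k² = 181×182×363/6 = 1992991
∑_{k=1}^{172} k² = 172×173×345/6 = 1710970
∑_{k=173}^{181} k² = 1992991 - 1710970 = 282021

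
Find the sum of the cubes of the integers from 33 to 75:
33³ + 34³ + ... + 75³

Use ∑_{k=1}^{n} k³ = [n(n+1)/2]², then subtract the first 32 terms.
∑_{k=1}^{75} k³ = [75×76/2]² = 2850² = 8122500
∑_{k=1}^{32} k³ = [32×33/2]² = 528² = 278784
∑_{k=33}^{75} k³ = 8122500 - 278784 = 7843716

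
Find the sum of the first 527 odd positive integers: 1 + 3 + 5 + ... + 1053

Sum of first n odd numbers = n²
= 527²
= 277729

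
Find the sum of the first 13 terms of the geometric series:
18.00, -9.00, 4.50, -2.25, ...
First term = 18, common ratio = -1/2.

Sₙ = a(1 - rⁿ) / (1 - r)
S_13 = 18(1 - (-1/2)^13) / (1 - (-1/2))
S_13 = 18(1 - (-1/8192)) / (3/2)
S_13 = 24579/2048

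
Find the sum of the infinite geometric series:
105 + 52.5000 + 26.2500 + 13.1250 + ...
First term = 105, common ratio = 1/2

For |r| < 1, S = a / (1 - r)
S = 105 / (1 - (1/2))
S = 105 / (1/2)
S = 210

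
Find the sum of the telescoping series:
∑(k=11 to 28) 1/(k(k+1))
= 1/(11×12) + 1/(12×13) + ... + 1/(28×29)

Partial fractions: 1/(k(k+1)) = 1/k - 1/(k+1)
The series telescopes:
= (1/11 - 1/12) + (1/12 - 1/13) + ... + (1/28 - 1/29)
= 1/11 - 1/29
= 18/319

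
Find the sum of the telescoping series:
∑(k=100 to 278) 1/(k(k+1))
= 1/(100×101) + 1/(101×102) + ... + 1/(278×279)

Partial fractions: 1/(k(k+1)) = 1/k - 1/(k+1)
The series telescopes:
= (1/100 - 1/101) + (1/101 - 1/102) + ... + (1/278 - 1/279)
= 1/100 - 1/279
= 179/27900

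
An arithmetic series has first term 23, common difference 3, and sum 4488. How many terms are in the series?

Using S = n/2 × [2a + (n-1)d]
4488 = n/2 × [2(23) + (n-1)(3)]
4488 = n/2 × [46 + 3n - 3]
8976 = n × [43 + 3n]
3n² + (43)n - 8976 = 0
Discriminant: Δ = (43)² - 4(3)(-8976) = 1849 + 107712 = 109561
√Δ = 331
n = [-(43) + √Δ] / (2·3) = (-43 + 331) / 6 = 288 / 6 = 48
(The negative root is discarded since n must be a positive integer.)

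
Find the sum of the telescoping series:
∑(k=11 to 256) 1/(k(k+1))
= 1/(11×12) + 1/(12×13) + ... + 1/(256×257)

Partial fractions: 1/(k(k+1)) = 1/k - 1/(k+1)
The series telescopes:
= (1/11 - 1/12) + (1/12 - 1/13) + ... + (1/256 - 1/257)
= 1/11 - 1/257
= 246/2827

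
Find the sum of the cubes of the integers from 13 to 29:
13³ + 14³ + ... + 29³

Use ∑_{k=1}^{n} k³ = [n(n+1)/2]², then subtract the first 12 terms.
∑_{k=1}^{29} k³ = [29×30/2]² = 435² = 189225
∑_{k=1}^{12} k³ = [12×13/2]² = 78² = 6084
∑_{k=13}^{29} k³ = 189225 - 6084 = 183141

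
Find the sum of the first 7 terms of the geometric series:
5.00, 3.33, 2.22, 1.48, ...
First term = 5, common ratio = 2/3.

Sₙ = a(1 - rⁿ) / (1 - r)
S_7 = 5(1 - (2/3)^7) / (1 - (2/3))
S_7 = 5(1 - (128/2187)) / (1/3)
S_7 = 10295/729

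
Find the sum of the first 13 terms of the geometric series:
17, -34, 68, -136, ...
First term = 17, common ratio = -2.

Sₙ = a(1 - rⁿ) / (1 - r)
S_13 = 17(1 - (-2)^13) / (1 - (-2))
S_13 = 17(1 - (-8192)) / (3)
S_13 = 46427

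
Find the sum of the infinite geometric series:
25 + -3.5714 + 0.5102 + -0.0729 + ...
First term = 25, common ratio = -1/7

For |r| < 1, S = a / (1 - r)
S = 25 / (1 - (-1/7))
S = 25 / (8/7)
S = 175/8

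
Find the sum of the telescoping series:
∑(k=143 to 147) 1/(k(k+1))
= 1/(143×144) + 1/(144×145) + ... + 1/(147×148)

Partial fractions: 1/(k(k+1)) = 1/k - 1/(k+1)
The series telescopes:
= (1/143 - 1/144) + (1/144 - 1/145) + ... + (1/147 - 1/148)
= 1/143 - 1/148
= 5/21164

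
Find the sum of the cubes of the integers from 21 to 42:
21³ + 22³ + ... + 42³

Use ∑_{k=1}^{n} k³ = [n(n+1)/2]², then subtract the first 20 terms.
∑_{k=1}^{42} k³ = [42×43/2]² = 903² = 815409
∑_{k=1}^{20} k³ = [20×21/2]² = 210² = 44100
∑_{k=21}^{42} k³ = 815409 - 44100 = 771309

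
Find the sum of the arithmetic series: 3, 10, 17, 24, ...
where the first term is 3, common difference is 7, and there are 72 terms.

Sₙ = n/2 × (first + last)
Last term = a + (n-1)d = 3 + (72-1)×7 = 500
S_72 = 72/2 × (3 + 500)
S_72 = 72/2 × 503 = 18108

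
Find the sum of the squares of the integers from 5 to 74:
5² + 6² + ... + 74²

Use ∑_{k=1}^{n} k² = n(n+1)(2n+1)/6, then subtract the first 4 terms.
∑_{k=1}^{74} k² = 74×75×149/6 = 137825
∑_{k=1}^{4} k² = 4×5×9/6 = 30
∑_{k=5}^{74} k² = 137825 - 30 = 137795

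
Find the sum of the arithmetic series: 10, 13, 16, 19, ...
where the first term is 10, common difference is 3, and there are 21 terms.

Sₙ = n/2 × (first + last)
Last term = a + (n-1)d = 10 + (21-1)×3 = 70
S_21 = 21/2 × (10 + 70)
S_21 = 21/2 × 80 = 840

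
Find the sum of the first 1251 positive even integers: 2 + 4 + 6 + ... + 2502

Sum of first n even numbers = n(n+1)
= 1251×1252
= 1566252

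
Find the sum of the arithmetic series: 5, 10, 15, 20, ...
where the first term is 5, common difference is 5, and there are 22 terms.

Sₙ = n/2 × (first + last)
Last term = a + (n-1)d = 5 + (22-1)×5 = 110
S_22 = 22/2 × (5 + 110)
S_22 = 22/2 × 115 = 1265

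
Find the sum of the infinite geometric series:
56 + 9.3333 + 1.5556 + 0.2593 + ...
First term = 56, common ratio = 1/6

For |r| < 1, S = a / (1 - r)
S = 56 / (1 - (1/6))
S = 56 / (5/6)
S = 336/5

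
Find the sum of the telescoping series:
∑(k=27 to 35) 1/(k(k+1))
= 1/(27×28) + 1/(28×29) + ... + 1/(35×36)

Partial fractions: 1/(k(k+1)) = 1/k - 1/(k+1)
The series telescopes:
= (1/27 - 1/28) + (1/28 - 1/29) + ... + (1/35 - 1/36)
= 1/27 - 1/36
= 1/108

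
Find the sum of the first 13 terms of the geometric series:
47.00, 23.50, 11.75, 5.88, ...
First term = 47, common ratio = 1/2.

Sₙ = a(1 - rⁿ) / (1 - r)
S_13 = 47(1 - (1/2)^13) / (1 - (1/2))
S_13 = 47(1 - (1/8192)) / (1/2)
S_13 = 384977/4096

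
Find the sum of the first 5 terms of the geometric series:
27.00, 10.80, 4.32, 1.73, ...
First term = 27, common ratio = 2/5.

Sₙ = a(1 - rⁿ) / (1 - r)
S_5 = 27(1 - (2/5)^5) / (1 - (2/5))
S_5 = 27(1 - (32/3125)) / (3/5)
S_5 = 27837/625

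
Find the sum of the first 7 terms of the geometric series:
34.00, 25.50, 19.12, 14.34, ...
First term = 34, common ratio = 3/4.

Sₙ = a(1 - rⁿ) / (1 - r)
S_7 = 34(1 - (3/4)^7) / (1 - (3/4))
S_7 = 34(1 - (2187/16384)) / (1/4)
S_7 = 241349/2048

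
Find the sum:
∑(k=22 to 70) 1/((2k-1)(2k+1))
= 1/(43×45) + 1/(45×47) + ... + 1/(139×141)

Partial fractions: 1/((2k-1)(2k+1)) = (1/2)[1/(2k-1) - 1/(2k+1)]
The series telescopes:
= (1/2)[1/43 - 1/141]
= 49/6063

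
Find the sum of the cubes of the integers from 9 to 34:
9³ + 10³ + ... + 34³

Use ∑_{k=1}^{n} k³ = [n(n+1)/2]², then subtract the first 8 terms.
∑_{k=1}^{34} k³ = [34×35/2]² = 595² = 354025
∑_{k=1}^{8} k³ = [8×9/2]² = 36² = 1296
∑_{k=9}^{34} k³ = 354025 - 1296 = 352729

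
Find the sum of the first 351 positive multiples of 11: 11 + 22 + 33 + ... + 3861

Factor out 11: = 11(1 + 2 + ... + 351) = 11 × n(n+1)/2
= 11 × 351×352/2
= 11 × 61776
= 679536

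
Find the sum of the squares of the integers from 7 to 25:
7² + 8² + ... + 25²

Use ∑_{k=1}^{n} k² = n(n+1)(2n+1)/6, then subtract the first 6 terms.
∑_{k=1}^{25} k² = 25×26×51/6 = 5525
∑_{k=1}^{6} k² = 6×7×13/6 = 91
∑_{k=7}^{25} k² = 5525 - 91 = 5434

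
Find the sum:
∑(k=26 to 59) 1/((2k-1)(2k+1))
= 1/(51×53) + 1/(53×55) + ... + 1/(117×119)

Partial fractions: 1/((2k-1)(2k+1)) = (1/2)[1/(2k-1) - 1/(2k+1)]
The series telescopes:
= (1/2)[1/51 - 1/119]
= 2/357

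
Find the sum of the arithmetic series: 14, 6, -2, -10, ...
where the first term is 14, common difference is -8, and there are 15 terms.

Sₙ = n/2 × (first + last)
Last term = a + (n-1)d = 14 + (15-1)×(-8) = -98
S_15 = 15/2 × (14 + (-98))
S_15 = 15/2 × (-84) = -630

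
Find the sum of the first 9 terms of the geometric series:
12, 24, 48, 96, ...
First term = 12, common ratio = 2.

Sₙ = a(1 - rⁿ) / (1 - r)
S_9 = 12(1 - 2^9) / (1 - 2)
S_9 = 12(1 - 512) / (-1)
S_9 = 6132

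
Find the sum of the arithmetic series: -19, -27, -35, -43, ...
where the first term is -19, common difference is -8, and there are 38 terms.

Sₙ = n/2 × (first + last)
Last term = a + (n-1)d = -19 + (38-1)×(-8) = -315
S_38 = 38/2 × (-19 + (-315))
S_38 = 38/2 × (-334) = -6346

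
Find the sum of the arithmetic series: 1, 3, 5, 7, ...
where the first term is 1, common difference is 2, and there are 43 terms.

Sₙ = n/2 × (first + last)
Last term = a + (n-1)d = 1 + (43-1)×2 = 85
S_43 = 43/2 × (1 + 85)
S_43 = 43/2 × 86 = 1849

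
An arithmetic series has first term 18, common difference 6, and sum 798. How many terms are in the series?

Using S = n/2 × [2a + (n-1)d]
798 = n/2 × [2(18) + (n-1)(6)]
798 = n/2 × [36 + 6n - 6]
1596 = n × [30 + 6n]
6n² + (30)n - 1596 = 0
Discriminant: Δ = (30)² - 4(6)(-1596) = 900 + 38304 = 39204
√Δ = 198
n = [-(30) + √Δ] / (2·6) = (-30 + 198) / 12 = 168 / 12 = 14
(The negative root is discarded since n must be a positive integer.)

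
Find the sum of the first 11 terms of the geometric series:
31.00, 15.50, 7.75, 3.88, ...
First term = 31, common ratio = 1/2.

Sₙ = a(1 - rⁿ) / (1 - r)
S_11 = 31(1 - (1/2)^11) / (1 - (1/2))
S_11 = 31(1 - (1/2048)) / (1/2)
S_11 = 63457/1024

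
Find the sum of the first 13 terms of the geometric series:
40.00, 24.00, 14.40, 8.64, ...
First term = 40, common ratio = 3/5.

Sₙ = a(1 - rⁿ) / (1 - r)
S_13 = 40(1 - (3/5)^13) / (1 - (3/5))
S_13 = 40(1 - (1594323/1220703125)) / (2/5)
S_13 = 4876435208/48828125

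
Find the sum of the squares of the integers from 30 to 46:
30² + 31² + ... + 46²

Use ∑_{k=1}^{n} k² = n(n+1)(2n+1)/6, then subtract the first 29 terms.
∑_{k=1}^{46} k² = 46×47×93/6 = 33511
∑_{k=1}^{29} k² = 29×30×59/6 = 8555
∑_{k=30}^{46} k² = 33511 - 8555 = 24956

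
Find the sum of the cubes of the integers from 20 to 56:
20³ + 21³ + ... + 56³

Use ∑_{k=1}^{n} k³ = [n(n+1)/2]², then subtract the first 19 terms.
∑_{k=1}^{56} k³ = [56×57/2]² = 1596² = 2547216
∑_{k=1}^{19} k³ = [19×20/2]² = 190² = 36100
∑_{k=20}^{56} k³ = 2547216 - 36100 = 2511116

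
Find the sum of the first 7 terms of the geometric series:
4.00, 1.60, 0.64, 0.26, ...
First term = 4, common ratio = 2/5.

Sₙ = a(1 - rⁿ) / (1 - r)
S_7 = 4(1 - (2/5)^7) / (1 - (2/5))
S_7 = 4(1 - (128/78125)) / (3/5)
S_7 = 103996/15625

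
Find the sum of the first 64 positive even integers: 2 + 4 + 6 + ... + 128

Sum of first n even numbers = n(n+1)
= 64×65
= 4160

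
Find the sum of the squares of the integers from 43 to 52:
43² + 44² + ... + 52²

Use ∑_{k=1}^{n} k² = n(n+1)(2n+1)/6, then subtract the first 42 terms.
∑_{k=1}^{52} k² = 52×53×105/6 = 48230
∑_{k=1}^{42} k² = 42×43×85/6 = 25585
∑_{k=43}^{52} k² = 48230 - 25585 = 22645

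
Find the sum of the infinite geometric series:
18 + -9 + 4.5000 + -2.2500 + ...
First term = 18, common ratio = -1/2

For |r| < 1, S = a / (1 - r)
S = 18 / (1 - (-1/2))
S = 18 / (3/2)
S = 12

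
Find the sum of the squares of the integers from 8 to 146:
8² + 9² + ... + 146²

Use ∑_{k=1}^{n} k² = n(n+1)(2n+1)/6, then subtract the first 7 terms.
∑_{k=1}^{146} k² = 146×147×293/6 = 1048061
∑_{k=1}^{7} k² = 7×8×15/6 = 140
∑_{k=8}^{146} k² = 1048061 - 140 = 1047921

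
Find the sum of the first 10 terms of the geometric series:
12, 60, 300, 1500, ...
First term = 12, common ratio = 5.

Sₙ = a(1 - rⁿ) / (1 - r)
S_10 = 12(1 - 5^10) / (1 - 5)
S_10 = 12(1 - 9765625) / (-4)
S_10 = 29296872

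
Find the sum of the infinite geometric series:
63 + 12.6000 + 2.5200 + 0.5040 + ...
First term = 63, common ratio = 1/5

For |r| < 1, S = a / (1 - r)
S = 63 / (1 - (1/5))
S = 63 / (4/5)
S = 315/4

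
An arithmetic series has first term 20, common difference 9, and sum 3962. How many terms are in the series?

Using S = n/2 × [2a + (n-1)d]
3962 = n/2 × [2(20) + (n-1)(9)]
3962 = n/2 × [40 + 9n - 9]
7924 = n × [31 + 9n]
9n² + (31)n - 7924 = 0
Discriminant: Δ = (31)² - 4(9)(-7924) = 961 + 285264 = 286225
√Δ = 535
n = [-(31) + √Δ] / (2·9) = (-31 + 535) / 18 = 504 / 18 = 28
(The negative root is discarded since n must be a positive integer.)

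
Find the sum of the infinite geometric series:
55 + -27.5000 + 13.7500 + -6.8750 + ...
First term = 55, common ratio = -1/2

For |r| < 1, S = a / (1 - r)
S = 55 / (1 - (-1/2))
S = 55 / (3/2)
S = 110/3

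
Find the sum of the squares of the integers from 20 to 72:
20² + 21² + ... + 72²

Use ∑_{k=1}^{n} k² = n(n+1)(2n+1)/6, then subtract the first 19 terms.
∑_{k=1}^{72} k² = 72×73×145/6 = 127020
∑_{k=1}^{19} k² = 19×20×39/6 = 2470
∑_{k=20}^{72} k² = 127020 - 2470 = 124550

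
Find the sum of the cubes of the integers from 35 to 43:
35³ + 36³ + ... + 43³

Use ∑_{k=1}^{n} k³ = [n(n+1)/2]², then subtract the first 34 terms.
∑_{k=1}^{43} k³ = [43×44/2]² = 946² = 894916
∑_{k=1}^{34} k³ = [34×35/2]² = 595² = 354025
∑_{k=35}^{43} k³ = 894916 - 354025 = 540891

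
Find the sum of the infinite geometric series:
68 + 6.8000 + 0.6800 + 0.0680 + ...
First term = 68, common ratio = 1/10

For |r| < 1, S = a / (1 - r)
S = 68 / (1 - (1/10))
S = 68 / (9/10)
S = 680/9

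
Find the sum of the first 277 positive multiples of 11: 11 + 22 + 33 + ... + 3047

Factor out 11: = 11(1 + 2 + ... + 277) = 11 × n(n+1)/2
= 11 × 277×278/2
= 11 × 38503
= 423533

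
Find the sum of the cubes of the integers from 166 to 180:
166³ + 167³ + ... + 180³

Use ∑_{k=1}^{n} k³ = [n(n+1)/2]², then subtract the first 165 terms.
∑_{k=1}^{180} k³ = [180×181/2]² = 16290² = 265364100
∑_{k=1}^{165} k³ = [165×166/2]² = 13695² = 187553025
∑_{k=166}^{180} k³ = 265364100 - 187553025 = 77811075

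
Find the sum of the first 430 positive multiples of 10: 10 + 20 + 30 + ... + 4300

Factor out 10: = 10(1 + 2 + ... + 430) = 10 × n(n+1)/2
= 10 × 430×431/2
= 10 × 92665
= 926650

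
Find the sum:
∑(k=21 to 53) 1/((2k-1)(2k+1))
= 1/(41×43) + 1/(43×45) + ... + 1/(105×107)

Partial fractions: 1/((2k-1)(2k+1)) = (1/2)[1/(2k-1) - 1/(2k+1)]
The series telescopes:
= (1/2)[1/41 - 1/107]
= 33/4387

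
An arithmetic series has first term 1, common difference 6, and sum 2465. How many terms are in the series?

Using S = n/2 × [2a + (n-1)d]
2465 = n/2 × [2(1) + (n-1)(6)]
2465 = n/2 × [2 + 6n - 6]
4930 = n × [-4 + 6n]
6n² + (-4)n - 4930 = 0
Discriminant: Δ = (-4)² - 4(6)(-4930) = 16 + 118320 = 118336
√Δ = 344
n = [-(-4) + √Δ] / (2·6) = (4 + 344) / 12 = 348 / 12 = 29
(The negative root is discarded since n must be a positive integer.)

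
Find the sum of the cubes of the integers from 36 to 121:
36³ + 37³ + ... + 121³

Use ∑_{k=1}^{n} k³ = [n(n+1)/2]², then subtract the first 35 terms.
∑_{k=1}^{121} k³ = [121×122/2]² = 7381² = 54479161
∑_{k=1}^{35} k³ = [35×36/2]² = 630² = 396900
∑_{k=36}^{121} k³ = 54479161 - 396900 = 54082261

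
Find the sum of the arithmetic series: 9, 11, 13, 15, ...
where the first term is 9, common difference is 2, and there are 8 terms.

Sₙ = n/2 × (first + last)
Last term = a + (n-1)d = 9 + (8-1)×2 = 23
S_8 = 8/2 × (9 + 23)
S_8 = 8/2 × 32 = 128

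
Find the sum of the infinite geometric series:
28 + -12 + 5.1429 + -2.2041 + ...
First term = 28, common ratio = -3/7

For |r| < 1, S = a / (1 - r)
S = 28 / (1 - (-3/7))
S = 28 / (10/7)
S = 98/5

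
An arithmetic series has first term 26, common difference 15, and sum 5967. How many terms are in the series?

Using S = n/2 × [2a + (n-1)d]
5967 = n/2 × [2(26) + (n-1)(15)]
5967 = n/2 × [52 + 15n - 15]
11934 = n × [37 + 15n]
15n² + (37)n - 11934 = 0
Discriminant: Δ = (37)² - 4(15)(-11934) = 1369 + 716040 = 717409
√Δ = 847
n = [-(37) + √Δ] / (2·15) = (-37 + 847) / 30 = 810 / 30 = 27
(The negative root is discarded since n must be a positive integer.)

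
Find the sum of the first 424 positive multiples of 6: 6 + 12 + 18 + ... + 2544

Factor out 6: = 6(1 + 2 + ... + 424) = 6 × n(n+1)/2
= 6 × 424×425/2
= 6 × 90100
= 540600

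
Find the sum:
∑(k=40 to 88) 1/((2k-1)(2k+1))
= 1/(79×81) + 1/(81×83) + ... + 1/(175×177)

Partial fractions: 1/((2k-1)(2k+1)) = (1/2)[1/(2k-1) - 1/(2k+1)]
The series telescopes:
= (1/2)[1/79 - 1/177]
= 49/13983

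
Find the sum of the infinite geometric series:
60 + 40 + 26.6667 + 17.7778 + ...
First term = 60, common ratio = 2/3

For |r| < 1, S = a / (1 - r)
S = 60 / (1 - (2/3))
S = 60 / (1/3)
S = 180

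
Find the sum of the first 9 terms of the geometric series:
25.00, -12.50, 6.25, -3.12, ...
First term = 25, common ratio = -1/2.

Sₙ = a(1 - rⁿ) / (1 - r)
S_9 = 25(1 - (-1/2)^9) / (1 - (-1/2))
S_9 = 25(1 - (-1/512)) / (3/2)
S_9 = 4275/256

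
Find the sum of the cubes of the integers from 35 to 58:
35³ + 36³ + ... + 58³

Use ∑_{k=1}^{n} k³ = [n(n+1)/2]², then subtract the first 34 terms.
∑_{k=1}^{58} k³ = [58×59/2]² = 1711² = 2927521
∑_{k=1}^{34} k³ = [34×35/2]² = 595² = 354025
∑_{k=35}^{58} k³ = 2927521 - 354025 = 2573496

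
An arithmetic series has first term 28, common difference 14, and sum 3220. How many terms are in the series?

Using S = n/2 × [2a + (n-1)d]
3220 = n/2 × [2(28) + (n-1)(14)]
3220 = n/2 × [56 + 14n - 14]
6440 = n × [42 + 14n]
14n² + (42)n - 6440 = 0
Discriminant: Δ = (42)² - 4(14)(-6440) = 1764 + 360640 = 362404
√Δ = 602
n = [-(42) + √Δ] / (2·14) = (-42 + 602) / 28 = 560 / 28 = 20
(The negative root is discarded since n must be a positive integer.)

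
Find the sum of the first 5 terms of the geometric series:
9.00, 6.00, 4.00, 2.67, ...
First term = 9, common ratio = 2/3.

Sₙ = a(1 - rⁿ) / (1 - r)
S_5 = 9(1 - (2/3)^5) / (1 - (2/3))
S_5 = 9(1 - (32/243)) / (1/3)
S_5 = 211/9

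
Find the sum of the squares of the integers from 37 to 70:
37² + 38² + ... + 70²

Use ∑_{k=1}^{n} k² = n(n+1)(2n+1)/6, then subtract the first 36 terms.
∑_{k=1}^{70} k² = 70×71×141/6 = 116795
∑_{k=1}^{36} k² = 36×37×73/6 = 16206
∑_{k=37}^{70} k² = 116795 - 16206 = 100589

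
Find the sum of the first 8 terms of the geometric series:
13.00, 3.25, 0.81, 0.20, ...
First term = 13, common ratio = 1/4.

Sₙ = a(1 - rⁿ) / (1 - r)
S_8 = 13(1 - (1/4)^8) / (1 - (1/4))
S_8 = 13(1 - (1/65536)) / (3/4)
S_8 = 283985/16384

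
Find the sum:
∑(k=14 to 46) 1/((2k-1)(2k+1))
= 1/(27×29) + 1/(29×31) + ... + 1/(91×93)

Partial fractions: 1/((2k-1)(2k+1)) = (1/2)[1/(2k-1) - 1/(2k+1)]
The series telescopes:
= (1/2)[1/27 - 1/93]
= 11/837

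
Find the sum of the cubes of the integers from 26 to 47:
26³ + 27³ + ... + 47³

Use ∑_{k=1}^{n} k³ = [n(n+1)/2]², then subtract the first 25 terms.
∑_{k=1}^{47} k³ = [47×48/2]² = 1128² = 1272384
∑_{k=1}^{25} k³ = [25×26/2]² = 325² = 105625
∑_{k=26}^{47} k³ = 1272384 - 105625 = 1166759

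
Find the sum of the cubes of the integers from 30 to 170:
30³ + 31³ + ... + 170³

Use ∑_{k=1}^{n} k³ = [n(n+1)/2]², then subtract the first 29 terms.
∑_{k=1}^{170} k³ = [170×171/2]² = 14535² = 211266225
∑_{k=1}^{29} k³ = [29×30/2]² = 435² = 189225
∑_{k=30}^{170} k³ = 211266225 - 189225 = 211077000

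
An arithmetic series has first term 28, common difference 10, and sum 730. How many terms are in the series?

Using S = n/2 × [2a + (n-1)d]
730 = n/2 × [2(28) + (n-1)(10)]
730 = n/2 × [56 + 10n - 10]
1460 = n × [46 + 10n]
10n² + (46)n - 1460 = 0
Discriminant: Δ = (46)² - 4(10)(-1460) = 2116 + 58400 = 60516
√Δ = 246
n = [-(46) + √Δ] / (2·10) = (-46 + 246) / 20 = 200 / 20 = 10
(The negative root is discarded since n must be a positive integer.)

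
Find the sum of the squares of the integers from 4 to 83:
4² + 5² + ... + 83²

Use ∑_{k=1}^{n} k² = n(n+1)(2n+1)/6, then subtract the first 3 terms.
∑_{k=1}^{83} k² = 83×84×167/6 = 194054
∑_{k=1}^{3} k² = 3×4×7/6 = 14
∑_{k=4}^{83} k² = 194054 - 14 = 194040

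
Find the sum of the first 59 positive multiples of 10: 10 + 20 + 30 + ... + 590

Factor out 10: = 10(1 + 2 + ... + 59) = 10 × n(n+1)/2
= 10 × 59×60/2
= 10 × 1770
= 17700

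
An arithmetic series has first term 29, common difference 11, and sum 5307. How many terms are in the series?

Using S = n/2 × [2a + (n-1)d]
5307 = n/2 × [2(29) + (n-1)(11)]
5307 = n/2 × [58 + 11n - 11]
10614 = n × [47 + 11n]
11n² + (47)n - 10614 = 0
Discriminant: Δ = (47)² - 4(11)(-10614) = 2209 + 467016 = 469225
√Δ = 685
n = [-(47) + √Δ] / (2·11) = (-47 + 685) / 22 = 638 / 22 = 29
(The negative root is discarded since n must be a positive integer.)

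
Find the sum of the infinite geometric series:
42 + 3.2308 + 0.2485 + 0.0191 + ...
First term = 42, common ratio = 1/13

For |r| < 1, S = a / (1 - r)
S = 42 / (1 - (1/13))
S = 42 / (12/13)
S = 91/2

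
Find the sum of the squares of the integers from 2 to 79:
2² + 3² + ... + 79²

Use ∑_{k=1}^{n} k² = n(n+1)(2n+1)/6, then subtract the first 1 terms.
∑_{k=1}^{79} k² = 79×80×159/6 = 167480
∑_{k=1}^{1} k² = 1×2×3/6 = 1
∑_{k=2}^{79} k² = 167480 - 1 = 167479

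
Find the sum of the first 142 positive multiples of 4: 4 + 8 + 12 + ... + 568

Factor out 4: = 4(1 + 2 + ... + 142) = 4 × n(n+1)/2
= 4 × 142×143/2
= 4 × 10153
= 40612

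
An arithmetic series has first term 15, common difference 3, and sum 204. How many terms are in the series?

Using S = n/2 × [2a + (n-1)d]
204 = n/2 × [2(15) + (n-1)(3)]
204 = n/2 × [30 + 3n - 3]
408 = n × [27 + 3n]
3n² + (27)n - 408 = 0
Discriminant: Δ = (27)² - 4(3)(-408) = 729 + 4896 = 5625
√Δ = 75
n = [-(27) + √Δ] / (2·3) = (-27 + 75) / 6 = 48 / 6 = 8
(The negative root is discarded since n must be a positive integer.)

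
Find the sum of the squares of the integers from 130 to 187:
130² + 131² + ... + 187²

Use ∑_{k=1}^{n} k² = n(n+1)(2n+1)/6, then subtract the first 129 terms.
∑_{k=1}^{187} k² = 187×188×375/6 = 2197250
∑_{k=1}^{129} k² = 129×130×259/6 = 723905
∑_{k=130}^{187} k² = 2197250 - 723905 = 1473345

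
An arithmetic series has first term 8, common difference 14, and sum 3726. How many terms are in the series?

Using S = n/2 × [2a + (n-1)d]
3726 = n/2 × [2(8) + (n-1)(14)]
3726 = n/2 × [16 + 14n - 14]
7452 = n × [2 + 14n]
14n² + (2)n - 7452 = 0
Discriminant: Δ = (2)² - 4(14)(-7452) = 4 + 417312 = 417316
√Δ = 646
n = [-(2) + √Δ] / (2·14) = (-2 + 646) / 28 = 644 / 28 = 23
(The negative root is discarded since n must be a positive integer.)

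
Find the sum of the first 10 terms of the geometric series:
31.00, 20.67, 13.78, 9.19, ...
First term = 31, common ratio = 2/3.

Sₙ = a(1 - rⁿ) / (1 - r)
S_10 = 31(1 - (2/3)^10) / (1 - (2/3))
S_10 = 31(1 - (1024/59049)) / (1/3)
S_10 = 1798775/19683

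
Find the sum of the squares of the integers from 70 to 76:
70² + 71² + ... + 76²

Use ∑_{k=1}^{n} k² = n(n+1)(2n+1)/6, then subtract the first 69 terms.
∑_{k=1}^{76} k² = 76×77×153/6 = 149226
∑_{k=1}^{69} k² = 69×70×139/6 = 111895
∑_{k=70}^{76} k² = 149226 - 111895 = 37331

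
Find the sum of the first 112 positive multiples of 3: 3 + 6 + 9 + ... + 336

Factor out 3: = 3(1 + 2 + ... + 112) = 3 × n(n+1)/2
= 3 × 112×113/2
= 3 × 6328
= 18984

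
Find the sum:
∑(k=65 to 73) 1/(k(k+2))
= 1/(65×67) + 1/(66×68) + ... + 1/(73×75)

Partial fractions: 1/(k(k+2)) = (1/2)[1/k - 1/(k+2)]
Telescoping leaves the first two and last two terms:
= (1/2)[1/65 + 1/66 - 1/74 - 1/75]
= 244/132275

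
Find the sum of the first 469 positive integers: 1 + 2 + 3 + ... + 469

Formula: ∑k = n(n+1)/2
= 469×470/2
= 220430/2
= 110215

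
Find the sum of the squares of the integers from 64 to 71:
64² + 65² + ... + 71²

Use ∑_{k=1}^{n} k² = n(n+1)(2n+1)/6, then subtract the first 63 terms.
∑_{k=1}^{71} k² = 71×72×143/6 = 121836
∑_{k=1}^{63} k² = 63×64×127/6 = 85344
∑_{k=64}^{71} k² = 121836 - 85344 = 36492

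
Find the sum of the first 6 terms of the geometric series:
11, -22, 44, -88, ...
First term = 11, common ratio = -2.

Sₙ = a(1 - rⁿ) / (1 - r)
S_6 = 11(1 - (-2)^6) / (1 - (-2))
S_6 = 11(1 - 64) / (3)
S_6 = -231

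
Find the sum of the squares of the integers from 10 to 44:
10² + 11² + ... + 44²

Use ∑_{k=1}^{n} k² = n(n+1)(2n+1)/6, then subtract the first 9 terms.
∑_{k=1}^{44} k² = 44×45×89/6 = 29370
∑_{k=1}^{9} k² = 9×10×19/6 = 285
∑_{k=10}^{44} k² = 29370 - 285 = 29085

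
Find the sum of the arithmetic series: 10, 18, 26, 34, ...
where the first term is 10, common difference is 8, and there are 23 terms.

Sₙ = n/2 × (first + last)
Last term = a + (n-1)d = 10 + (23-1)×8 = 186
S_23 = 23/2 × (10 + 186)
S_23 = 23/2 × 196 = 2254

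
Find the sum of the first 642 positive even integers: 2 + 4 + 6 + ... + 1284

Sum of first n even numbers = n(n+1)
= 642×643
= 412806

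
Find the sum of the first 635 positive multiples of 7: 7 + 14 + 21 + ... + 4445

Factor out 7: = 7(1 + 2 + ... + 635) = 7 × n(n+1)/2
= 7 × 635×636/2
= 7 × 201930
= 1413510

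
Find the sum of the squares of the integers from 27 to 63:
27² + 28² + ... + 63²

Use ∑_{k=1}^{n} k² = n(n+1)(2n+1)/6, then subtract the first 26 terms.
∑_{k=1}^{63} k² = 63×64×127/6 = 85344
∑_{k=1}^{26} k² = 26×27×53/6 = 6201
∑_{k=27}^{63} k² = 85344 - 6201 = 79143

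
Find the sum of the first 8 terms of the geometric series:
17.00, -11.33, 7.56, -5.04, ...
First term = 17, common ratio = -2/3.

Sₙ = a(1 - rⁿ) / (1 - r)
S_8 = 17(1 - (-2/3)^8) / (1 - (-2/3))
S_8 = 17(1 - (256/6561)) / (5/3)
S_8 = 21437/2187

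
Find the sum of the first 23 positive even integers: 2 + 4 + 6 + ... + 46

Sum of first n even numbers = n(n+1)
= 23×24
= 552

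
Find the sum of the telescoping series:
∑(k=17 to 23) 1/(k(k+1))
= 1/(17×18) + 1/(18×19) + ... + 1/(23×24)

Partial fractions: 1/(k(k+1)) = 1/k - 1/(k+1)
The series telescopes:
= (1/17 - 1/18) + (1/18 - 1/19) + ... + (1/23 - 1/24)
= 1/17 - 1/24
= 7/408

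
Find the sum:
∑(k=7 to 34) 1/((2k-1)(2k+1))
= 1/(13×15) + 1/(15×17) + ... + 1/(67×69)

Partial fractions: 1/((2k-1)(2k+1)) = (1/2)[1/(2k-1) - 1/(2k+1)]
The series telescopes:
= (1/2)[1/13 - 1/69]
= 28/897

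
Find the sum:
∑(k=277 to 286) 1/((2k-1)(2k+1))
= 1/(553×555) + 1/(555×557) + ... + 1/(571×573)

Partial fractions: 1/((2k-1)(2k+1)) = (1/2)[1/(2k-1) - 1/(2k+1)]
The series telescopes:
= (1/2)[1/553 - 1/573]
= 10/316869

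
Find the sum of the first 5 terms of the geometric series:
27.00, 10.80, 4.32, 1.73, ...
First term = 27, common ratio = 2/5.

Sₙ = a(1 - rⁿ) / (1 - r)
S_5 = 27(1 - (2/5)^5) / (1 - (2/5))
S_5 = 27(1 - (32/3125)) / (3/5)
S_5 = 27837/625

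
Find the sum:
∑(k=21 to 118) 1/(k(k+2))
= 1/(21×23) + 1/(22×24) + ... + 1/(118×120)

Partial fractions: 1/(k(k+2)) = (1/2)[1/k - 1/(k+2)]
Telescoping leaves the first two and last two terms:
= (1/2)[1/21 + 1/22 - 1/119 - 1/120]
= 571/14960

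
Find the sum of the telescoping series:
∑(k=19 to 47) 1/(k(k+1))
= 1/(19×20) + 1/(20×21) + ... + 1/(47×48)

Partial fractions: 1/(k(k+1)) = 1/k - 1/(k+1)
The series telescopes:
= (1/19 - 1/20) + (1/20 - 1/21) + ... + (1/47 - 1/48)
= 1/19 - 1/48
= 29/912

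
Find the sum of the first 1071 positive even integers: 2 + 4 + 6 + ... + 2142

Sum of first n even numbers = n(n+1)
= 1071×1072
= 1148112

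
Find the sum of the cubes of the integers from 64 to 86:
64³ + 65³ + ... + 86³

Use ∑_{k=1}^{n} k³ = [n(n+1)/2]², then subtract the first 63 terms.
∑_{k=1}^{86} k³ = [86×87/2]² = 3741² = 13995081
∑_{k=1}^{63} k³ = [63×64/2]² = 2016² = 4064256
∑_{k=64}^{86} k³ = 13995081 - 4064256 = 9930825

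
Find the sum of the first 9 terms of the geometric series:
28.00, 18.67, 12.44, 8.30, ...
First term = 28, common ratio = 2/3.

Sₙ = a(1 - rⁿ) / (1 - r)
S_9 = 28(1 - (2/3)^9) / (1 - (2/3))
S_9 = 28(1 - (512/19683)) / (1/3)
S_9 = 536788/6561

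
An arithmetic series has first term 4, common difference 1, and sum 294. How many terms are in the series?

Using S = n/2 × [2a + (n-1)d]
294 = n/2 × [2(4) + (n-1)(1)]
294 = n/2 × [8 + 1n - 1]
588 = n × [7 + 1n]
1n² + (7)n - 588 = 0
Discriminant: Δ = (7)² - 4(1)(-588) = 49 + 2352 = 2401
√Δ = 49
n = [-(7) + √Δ] / (2·1) = (-7 + 49) / 2 = 42 / 2 = 21
(The negative root is discarded since n must be a positive integer.)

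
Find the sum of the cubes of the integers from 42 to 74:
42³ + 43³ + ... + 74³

Use ∑_{k=1}^{n} k³ = [n(n+1)/2]², then subtract the first 41 terms.
∑_{k=1}^{74} k³ = [74×75/2]² = 2775² = 7700625
∑_{k=1}^{41} k³ = [41×42/2]² = 861² = 741321
∑_{k=42}^{74} k³ = 7700625 - 741321 = 6959304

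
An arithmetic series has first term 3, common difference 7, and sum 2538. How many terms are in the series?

Using S = n/2 × [2a + (n-1)d]
2538 = n/2 × [2(3) + (n-1)(7)]
2538 = n/2 × [6 + 7n - 7]
5076 = n × [-1 + 7n]
7n² + (-1)n - 5076 = 0
Discriminant: Δ = (-1)² - 4(7)(-5076) = 1 + 142128 = 142129
√Δ = 377
n = [-(-1) + √Δ] / (2·7) = (1 + 377) / 14 = 378 / 14 = 27
(The negative root is discarded since n must be a positive integer.)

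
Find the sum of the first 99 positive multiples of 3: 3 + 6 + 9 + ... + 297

Factor out 3: = 3(1 + 2 + ... + 99) = 3 × n(n+1)/2
= 3 × 99×100/2
= 3 × 4950
= 14850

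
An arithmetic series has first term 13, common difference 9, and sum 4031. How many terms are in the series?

Using S = n/2 × [2a + (n-1)d]
4031 = n/2 × [2(13) + (n-1)(9)]
4031 = n/2 × [26 + 9n - 9]
8062 = n × [17 + 9n]
9n² + (17)n - 8062 = 0
Discriminant: Δ = (17)² - 4(9)(-8062) = 289 + 290232 = 290521
√Δ = 539
n = [-(17) + √Δ] / (2·9) = (-17 + 539) / 18 = 522 / 18 = 29
(The negative root is discarded since n must be a positive integer.)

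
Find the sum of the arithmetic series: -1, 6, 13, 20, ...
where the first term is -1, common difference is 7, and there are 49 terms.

Sₙ = n/2 × (first + last)
Last term = a + (n-1)d = -1 + (49-1)×7 = 335
S_49 = 49/2 × (-1 + 335)
S_49 = 49/2 × 334 = 8183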